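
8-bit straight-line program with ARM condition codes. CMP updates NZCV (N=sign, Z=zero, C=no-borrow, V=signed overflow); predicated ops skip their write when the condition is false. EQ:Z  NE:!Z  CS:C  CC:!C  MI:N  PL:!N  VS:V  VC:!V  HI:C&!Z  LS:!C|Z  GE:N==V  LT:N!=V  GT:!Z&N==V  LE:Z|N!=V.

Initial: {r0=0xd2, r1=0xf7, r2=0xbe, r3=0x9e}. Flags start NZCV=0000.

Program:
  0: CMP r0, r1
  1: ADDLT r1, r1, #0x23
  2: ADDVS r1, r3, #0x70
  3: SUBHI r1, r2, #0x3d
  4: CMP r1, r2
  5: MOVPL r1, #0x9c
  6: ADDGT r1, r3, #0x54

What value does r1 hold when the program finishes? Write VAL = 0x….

VAL = 0xf2

0: ✓ CMP  NZCV=1000
1: ✓ ADDLT  r1←0x1a
2: · ADDVS
3: · SUBHI
4: ✓ CMP  NZCV=0000
5: ✓ MOVPL  r1←0x9c
6: ✓ ADDGT  r1←0xf2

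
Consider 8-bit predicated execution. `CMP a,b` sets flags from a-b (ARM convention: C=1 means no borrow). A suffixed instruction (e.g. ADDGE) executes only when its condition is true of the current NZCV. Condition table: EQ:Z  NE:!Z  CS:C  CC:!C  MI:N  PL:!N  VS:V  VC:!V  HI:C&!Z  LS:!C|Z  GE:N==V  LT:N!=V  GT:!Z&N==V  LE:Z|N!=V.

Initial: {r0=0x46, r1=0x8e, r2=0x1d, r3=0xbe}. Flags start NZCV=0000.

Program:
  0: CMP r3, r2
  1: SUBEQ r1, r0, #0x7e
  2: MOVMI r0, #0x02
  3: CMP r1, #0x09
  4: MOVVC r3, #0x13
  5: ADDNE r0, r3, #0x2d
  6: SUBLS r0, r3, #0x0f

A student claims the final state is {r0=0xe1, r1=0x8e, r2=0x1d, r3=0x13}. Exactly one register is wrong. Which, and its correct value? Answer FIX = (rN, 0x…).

FIX = (r0, 0x40)

[0] flags=1010 → (cmp)
[1] flags=1010 EQ?F → skip
[2] flags=1010 MI?T → r0=0x02
[3] flags=1010 → (cmp)
[4] flags=1010 VC?T → r3=0x13
[5] flags=1010 NE?T → r0=0x40
[6] flags=1010 LS?F → skip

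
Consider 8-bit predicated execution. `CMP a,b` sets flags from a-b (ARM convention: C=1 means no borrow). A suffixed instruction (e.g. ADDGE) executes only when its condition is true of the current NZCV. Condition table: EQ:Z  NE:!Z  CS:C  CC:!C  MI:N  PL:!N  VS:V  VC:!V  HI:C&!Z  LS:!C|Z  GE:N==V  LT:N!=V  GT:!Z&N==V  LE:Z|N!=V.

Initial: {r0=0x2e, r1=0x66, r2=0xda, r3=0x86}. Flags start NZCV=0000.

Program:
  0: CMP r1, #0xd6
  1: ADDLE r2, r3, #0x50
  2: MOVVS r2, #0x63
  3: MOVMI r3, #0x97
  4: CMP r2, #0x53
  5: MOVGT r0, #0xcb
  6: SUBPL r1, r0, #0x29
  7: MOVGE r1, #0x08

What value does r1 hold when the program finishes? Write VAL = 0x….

0: ✓ CMP  NZCV=1001
1: · ADDLE
2: ✓ MOVVS  r2←0x63
3: ✓ MOVMI  r3←0x97
4: ✓ CMP  NZCV=0010
5: ✓ MOVGT  r0←0xcb
6: ✓ SUBPL  r1←0xa2
7: ✓ MOVGE  r1←0x08

VAL = 0x08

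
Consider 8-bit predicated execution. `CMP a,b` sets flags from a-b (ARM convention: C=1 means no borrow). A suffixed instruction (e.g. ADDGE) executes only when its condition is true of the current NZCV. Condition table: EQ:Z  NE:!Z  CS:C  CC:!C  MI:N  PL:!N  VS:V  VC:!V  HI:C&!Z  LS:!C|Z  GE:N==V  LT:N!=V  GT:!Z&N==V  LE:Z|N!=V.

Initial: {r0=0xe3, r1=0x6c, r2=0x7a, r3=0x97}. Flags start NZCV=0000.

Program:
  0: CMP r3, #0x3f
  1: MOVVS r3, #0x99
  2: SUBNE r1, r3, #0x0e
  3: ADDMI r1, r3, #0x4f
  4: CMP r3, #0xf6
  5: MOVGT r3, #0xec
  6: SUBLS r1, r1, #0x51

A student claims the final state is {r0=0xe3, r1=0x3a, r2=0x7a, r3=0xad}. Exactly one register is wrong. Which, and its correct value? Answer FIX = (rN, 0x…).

0: ✓ CMP  NZCV=0011
1: ✓ MOVVS  r3←0x99
2: ✓ SUBNE  r1←0x8b
3: · ADDMI
4: ✓ CMP  NZCV=1000
5: · MOVGT
6: ✓ SUBLS  r1←0x3a

FIX = (r3, 0x99)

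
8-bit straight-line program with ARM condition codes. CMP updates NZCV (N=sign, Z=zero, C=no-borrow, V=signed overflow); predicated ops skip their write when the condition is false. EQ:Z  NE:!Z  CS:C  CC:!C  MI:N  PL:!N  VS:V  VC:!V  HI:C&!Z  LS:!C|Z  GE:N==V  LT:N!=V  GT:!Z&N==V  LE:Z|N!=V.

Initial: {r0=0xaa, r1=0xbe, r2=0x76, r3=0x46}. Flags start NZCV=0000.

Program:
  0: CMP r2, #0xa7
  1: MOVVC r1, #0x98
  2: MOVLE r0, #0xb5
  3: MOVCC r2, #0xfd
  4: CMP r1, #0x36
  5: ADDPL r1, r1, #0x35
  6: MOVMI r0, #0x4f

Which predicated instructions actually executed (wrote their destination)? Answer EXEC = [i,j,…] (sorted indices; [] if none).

EXEC = [3,6]

0: ✓ CMP  NZCV=1001
1: · MOVVC
2: · MOVLE
3: ✓ MOVCC  r2←0xfd
4: ✓ CMP  NZCV=1010
5: · ADDPL
6: ✓ MOVMI  r0←0x4f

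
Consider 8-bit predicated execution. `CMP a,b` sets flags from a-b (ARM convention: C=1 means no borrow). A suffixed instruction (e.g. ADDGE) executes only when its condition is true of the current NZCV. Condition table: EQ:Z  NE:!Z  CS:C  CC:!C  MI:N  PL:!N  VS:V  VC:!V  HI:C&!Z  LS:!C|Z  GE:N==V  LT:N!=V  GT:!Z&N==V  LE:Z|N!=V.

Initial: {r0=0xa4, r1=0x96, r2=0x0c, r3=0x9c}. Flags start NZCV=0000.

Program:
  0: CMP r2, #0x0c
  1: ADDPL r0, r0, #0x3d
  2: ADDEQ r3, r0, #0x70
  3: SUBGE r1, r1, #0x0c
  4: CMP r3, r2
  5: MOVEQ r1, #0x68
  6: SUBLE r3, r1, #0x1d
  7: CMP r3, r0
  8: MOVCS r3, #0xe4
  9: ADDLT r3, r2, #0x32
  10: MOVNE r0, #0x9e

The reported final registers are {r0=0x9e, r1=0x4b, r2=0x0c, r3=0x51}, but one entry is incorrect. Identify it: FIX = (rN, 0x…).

[0] flags=0110 → (cmp)
[1] flags=0110 PL?T → r0=0xe1
[2] flags=0110 EQ?T → r3=0x51
[3] flags=0110 GE?T → r1=0x8a
[4] flags=0010 → (cmp)
[5] flags=0010 EQ?F → skip
[6] flags=0010 LE?F → skip
[7] flags=0000 → (cmp)
[8] flags=0000 CS?F → skip
[9] flags=0000 LT?F → skip
[10] flags=0000 NE?T → r0=0x9e

FIX = (r1, 0x8a)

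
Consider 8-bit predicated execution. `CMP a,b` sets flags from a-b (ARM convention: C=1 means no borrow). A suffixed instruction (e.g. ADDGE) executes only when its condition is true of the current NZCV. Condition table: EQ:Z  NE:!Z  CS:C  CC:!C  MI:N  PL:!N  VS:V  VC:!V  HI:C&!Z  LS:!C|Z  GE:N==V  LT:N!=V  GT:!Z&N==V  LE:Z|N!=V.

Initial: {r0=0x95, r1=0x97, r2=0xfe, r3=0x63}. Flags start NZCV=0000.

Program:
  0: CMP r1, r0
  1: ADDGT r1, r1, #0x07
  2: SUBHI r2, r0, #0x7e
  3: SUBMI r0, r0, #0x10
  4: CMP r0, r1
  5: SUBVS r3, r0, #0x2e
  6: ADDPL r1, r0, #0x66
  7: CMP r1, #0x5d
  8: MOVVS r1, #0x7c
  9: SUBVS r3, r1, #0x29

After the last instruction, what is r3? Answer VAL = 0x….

0: ✓ CMP  NZCV=0010
1: ✓ ADDGT  r1←0x9e
2: ✓ SUBHI  r2←0x17
3: · SUBMI
4: ✓ CMP  NZCV=1000
5: · SUBVS
6: · ADDPL
7: ✓ CMP  NZCV=0011
8: ✓ MOVVS  r1←0x7c
9: ✓ SUBVS  r3←0x53

VAL = 0x53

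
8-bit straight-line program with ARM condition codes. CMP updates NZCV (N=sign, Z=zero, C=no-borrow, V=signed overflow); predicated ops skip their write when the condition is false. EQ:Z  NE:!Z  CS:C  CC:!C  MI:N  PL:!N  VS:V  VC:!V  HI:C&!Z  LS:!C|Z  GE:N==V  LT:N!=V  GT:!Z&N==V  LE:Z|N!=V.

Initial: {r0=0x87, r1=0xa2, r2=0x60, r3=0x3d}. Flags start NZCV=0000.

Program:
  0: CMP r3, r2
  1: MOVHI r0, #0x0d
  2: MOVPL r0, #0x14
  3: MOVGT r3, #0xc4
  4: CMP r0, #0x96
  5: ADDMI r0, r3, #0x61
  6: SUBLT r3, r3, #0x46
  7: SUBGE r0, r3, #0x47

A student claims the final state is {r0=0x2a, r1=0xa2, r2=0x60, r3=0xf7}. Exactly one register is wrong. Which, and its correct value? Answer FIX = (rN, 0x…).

FIX = (r0, 0x9e)

[0] flags=1000 → (cmp)
[1] flags=1000 HI?F → skip
[2] flags=1000 PL?F → skip
[3] flags=1000 GT?F → skip
[4] flags=1000 → (cmp)
[5] flags=1000 MI?T → r0=0x9e
[6] flags=1000 LT?T → r3=0xf7
[7] flags=1000 GE?F → skip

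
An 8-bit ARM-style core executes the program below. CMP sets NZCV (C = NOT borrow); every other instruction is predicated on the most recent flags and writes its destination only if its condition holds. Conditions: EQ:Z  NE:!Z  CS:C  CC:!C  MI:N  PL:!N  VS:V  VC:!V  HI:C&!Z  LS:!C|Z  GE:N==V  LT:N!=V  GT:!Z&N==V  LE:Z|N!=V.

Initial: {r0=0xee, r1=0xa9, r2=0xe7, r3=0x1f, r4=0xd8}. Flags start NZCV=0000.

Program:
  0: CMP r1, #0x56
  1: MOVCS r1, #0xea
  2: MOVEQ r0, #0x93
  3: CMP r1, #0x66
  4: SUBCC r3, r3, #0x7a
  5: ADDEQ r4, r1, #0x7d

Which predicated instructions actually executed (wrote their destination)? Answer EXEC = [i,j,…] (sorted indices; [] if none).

0: ✓ CMP  NZCV=0011
1: ✓ MOVCS  r1←0xea
2: · MOVEQ
3: ✓ CMP  NZCV=1010
4: · SUBCC
5: · ADDEQ

EXEC = [1]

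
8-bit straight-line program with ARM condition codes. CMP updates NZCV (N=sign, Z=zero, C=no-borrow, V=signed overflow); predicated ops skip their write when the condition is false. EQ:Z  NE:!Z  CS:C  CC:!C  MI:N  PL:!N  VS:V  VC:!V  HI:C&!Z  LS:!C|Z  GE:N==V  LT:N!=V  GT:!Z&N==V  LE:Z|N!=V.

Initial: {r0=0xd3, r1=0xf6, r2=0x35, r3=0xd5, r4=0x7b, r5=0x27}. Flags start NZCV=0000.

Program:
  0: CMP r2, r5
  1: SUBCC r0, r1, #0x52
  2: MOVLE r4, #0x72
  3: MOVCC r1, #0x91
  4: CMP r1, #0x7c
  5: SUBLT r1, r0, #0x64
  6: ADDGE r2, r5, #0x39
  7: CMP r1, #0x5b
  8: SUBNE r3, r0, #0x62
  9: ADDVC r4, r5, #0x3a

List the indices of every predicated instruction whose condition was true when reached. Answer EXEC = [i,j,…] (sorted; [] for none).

0: ✓ CMP  NZCV=0010
1: · SUBCC
2: · MOVLE
3: · MOVCC
4: ✓ CMP  NZCV=0011
5: ✓ SUBLT  r1←0x6f
6: · ADDGE
7: ✓ CMP  NZCV=0010
8: ✓ SUBNE  r3←0x71
9: ✓ ADDVC  r4←0x61

EXEC = [5,8,9]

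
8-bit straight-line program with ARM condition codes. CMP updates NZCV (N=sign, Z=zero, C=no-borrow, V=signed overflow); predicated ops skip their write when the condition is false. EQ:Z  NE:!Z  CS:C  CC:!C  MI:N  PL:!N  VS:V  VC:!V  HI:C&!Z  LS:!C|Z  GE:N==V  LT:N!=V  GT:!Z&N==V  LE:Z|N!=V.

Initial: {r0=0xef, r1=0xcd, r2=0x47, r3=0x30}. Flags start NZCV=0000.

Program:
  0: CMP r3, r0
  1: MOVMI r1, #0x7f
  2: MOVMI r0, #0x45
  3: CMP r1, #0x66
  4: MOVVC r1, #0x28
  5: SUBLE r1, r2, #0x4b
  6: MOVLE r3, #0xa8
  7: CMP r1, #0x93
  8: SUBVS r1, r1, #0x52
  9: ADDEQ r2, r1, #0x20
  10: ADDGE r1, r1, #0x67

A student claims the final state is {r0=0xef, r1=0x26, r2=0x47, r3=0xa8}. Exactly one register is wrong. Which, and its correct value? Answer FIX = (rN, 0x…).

FIX = (r1, 0x63)

0: ✓ CMP  NZCV=0000
1: · MOVMI
2: · MOVMI
3: ✓ CMP  NZCV=0011
4: · MOVVC
5: ✓ SUBLE  r1←0xfc
6: ✓ MOVLE  r3←0xa8
7: ✓ CMP  NZCV=0010
8: · SUBVS
9: · ADDEQ
10: ✓ ADDGE  r1←0x63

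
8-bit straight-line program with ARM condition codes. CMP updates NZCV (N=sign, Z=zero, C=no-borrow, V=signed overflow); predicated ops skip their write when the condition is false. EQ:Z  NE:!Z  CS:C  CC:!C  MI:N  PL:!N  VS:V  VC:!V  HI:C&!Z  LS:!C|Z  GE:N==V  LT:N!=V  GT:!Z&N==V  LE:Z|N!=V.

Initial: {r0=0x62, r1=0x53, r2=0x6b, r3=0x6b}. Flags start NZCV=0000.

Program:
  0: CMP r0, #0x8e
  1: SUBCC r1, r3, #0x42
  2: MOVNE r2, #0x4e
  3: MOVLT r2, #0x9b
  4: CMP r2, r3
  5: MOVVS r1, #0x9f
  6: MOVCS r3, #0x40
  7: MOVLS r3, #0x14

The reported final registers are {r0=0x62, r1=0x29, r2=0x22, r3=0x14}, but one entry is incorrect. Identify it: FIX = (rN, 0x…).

[0] flags=1001 → (cmp)
[1] flags=1001 CC?T → r1=0x29
[2] flags=1001 NE?T → r2=0x4e
[3] flags=1001 LT?F → skip
[4] flags=1000 → (cmp)
[5] flags=1000 VS?F → skip
[6] flags=1000 CS?F → skip
[7] flags=1000 LS?T → r3=0x14

FIX = (r2, 0x4e)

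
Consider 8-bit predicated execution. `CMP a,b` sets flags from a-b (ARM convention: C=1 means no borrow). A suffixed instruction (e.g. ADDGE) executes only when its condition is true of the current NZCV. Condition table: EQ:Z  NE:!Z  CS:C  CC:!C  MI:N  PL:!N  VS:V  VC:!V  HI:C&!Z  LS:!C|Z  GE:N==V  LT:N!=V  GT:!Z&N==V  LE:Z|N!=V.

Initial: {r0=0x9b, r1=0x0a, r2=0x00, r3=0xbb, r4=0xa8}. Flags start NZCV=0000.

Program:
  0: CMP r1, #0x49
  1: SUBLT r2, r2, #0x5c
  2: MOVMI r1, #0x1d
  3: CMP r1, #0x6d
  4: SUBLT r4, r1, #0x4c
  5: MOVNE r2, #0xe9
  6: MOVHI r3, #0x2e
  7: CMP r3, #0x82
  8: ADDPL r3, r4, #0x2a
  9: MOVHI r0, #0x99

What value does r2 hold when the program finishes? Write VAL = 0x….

[0] flags=1000 → (cmp)
[1] flags=1000 LT?T → r2=0xa4
[2] flags=1000 MI?T → r1=0x1d
[3] flags=1000 → (cmp)
[4] flags=1000 LT?T → r4=0xd1
[5] flags=1000 NE?T → r2=0xe9
[6] flags=1000 HI?F → skip
[7] flags=0010 → (cmp)
[8] flags=0010 PL?T → r3=0xfb
[9] flags=0010 HI?T → r0=0x99

VAL = 0xe9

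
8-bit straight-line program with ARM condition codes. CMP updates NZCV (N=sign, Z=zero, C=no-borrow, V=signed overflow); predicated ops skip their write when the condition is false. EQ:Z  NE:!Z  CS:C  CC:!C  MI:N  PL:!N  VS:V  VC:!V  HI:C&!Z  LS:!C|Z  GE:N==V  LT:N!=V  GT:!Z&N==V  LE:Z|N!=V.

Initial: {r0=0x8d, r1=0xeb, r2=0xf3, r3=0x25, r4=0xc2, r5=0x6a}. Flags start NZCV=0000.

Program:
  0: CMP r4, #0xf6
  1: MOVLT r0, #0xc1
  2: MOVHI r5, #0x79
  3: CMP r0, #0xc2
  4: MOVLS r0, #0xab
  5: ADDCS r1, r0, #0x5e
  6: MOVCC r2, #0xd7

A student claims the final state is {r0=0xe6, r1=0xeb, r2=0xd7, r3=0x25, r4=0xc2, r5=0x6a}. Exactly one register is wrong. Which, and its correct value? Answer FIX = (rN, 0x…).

0: ✓ CMP  NZCV=1000
1: ✓ MOVLT  r0←0xc1
2: · MOVHI
3: ✓ CMP  NZCV=1000
4: ✓ MOVLS  r0←0xab
5: · ADDCS
6: ✓ MOVCC  r2←0xd7

FIX = (r0, 0xab)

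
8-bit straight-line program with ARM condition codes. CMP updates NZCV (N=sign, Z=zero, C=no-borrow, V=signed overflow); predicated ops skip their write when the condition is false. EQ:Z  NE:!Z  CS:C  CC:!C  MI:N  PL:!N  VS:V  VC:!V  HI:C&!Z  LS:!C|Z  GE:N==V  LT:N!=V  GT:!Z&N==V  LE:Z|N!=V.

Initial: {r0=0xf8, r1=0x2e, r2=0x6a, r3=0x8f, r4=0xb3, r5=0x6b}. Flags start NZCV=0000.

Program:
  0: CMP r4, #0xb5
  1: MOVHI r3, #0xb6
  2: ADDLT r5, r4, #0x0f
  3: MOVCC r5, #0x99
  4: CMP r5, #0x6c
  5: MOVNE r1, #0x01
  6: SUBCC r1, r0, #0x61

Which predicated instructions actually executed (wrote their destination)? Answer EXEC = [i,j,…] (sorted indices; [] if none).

EXEC = [2,3,5]

0: ✓ CMP  NZCV=1000
1: · MOVHI
2: ✓ ADDLT  r5←0xc2
3: ✓ MOVCC  r5←0x99
4: ✓ CMP  NZCV=0011
5: ✓ MOVNE  r1←0x01
6: · SUBCC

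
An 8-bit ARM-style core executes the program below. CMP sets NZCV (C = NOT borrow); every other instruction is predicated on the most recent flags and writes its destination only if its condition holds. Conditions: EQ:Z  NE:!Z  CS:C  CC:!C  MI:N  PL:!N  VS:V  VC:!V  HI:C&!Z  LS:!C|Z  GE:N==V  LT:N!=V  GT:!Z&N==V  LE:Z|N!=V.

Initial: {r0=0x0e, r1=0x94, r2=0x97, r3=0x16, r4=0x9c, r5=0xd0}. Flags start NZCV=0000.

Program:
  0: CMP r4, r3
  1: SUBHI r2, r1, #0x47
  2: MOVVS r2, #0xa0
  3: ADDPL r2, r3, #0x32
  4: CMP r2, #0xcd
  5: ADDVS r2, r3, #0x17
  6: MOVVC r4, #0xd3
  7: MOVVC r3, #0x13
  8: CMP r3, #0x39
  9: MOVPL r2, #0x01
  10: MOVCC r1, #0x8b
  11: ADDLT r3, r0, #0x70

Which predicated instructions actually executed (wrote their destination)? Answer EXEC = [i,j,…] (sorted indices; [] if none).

EXEC = [1,5,10,11]

0: ✓ CMP  NZCV=1010
1: ✓ SUBHI  r2←0x4d
2: · MOVVS
3: · ADDPL
4: ✓ CMP  NZCV=1001
5: ✓ ADDVS  r2←0x2d
6: · MOVVC
7: · MOVVC
8: ✓ CMP  NZCV=1000
9: · MOVPL
10: ✓ MOVCC  r1←0x8b
11: ✓ ADDLT  r3←0x7e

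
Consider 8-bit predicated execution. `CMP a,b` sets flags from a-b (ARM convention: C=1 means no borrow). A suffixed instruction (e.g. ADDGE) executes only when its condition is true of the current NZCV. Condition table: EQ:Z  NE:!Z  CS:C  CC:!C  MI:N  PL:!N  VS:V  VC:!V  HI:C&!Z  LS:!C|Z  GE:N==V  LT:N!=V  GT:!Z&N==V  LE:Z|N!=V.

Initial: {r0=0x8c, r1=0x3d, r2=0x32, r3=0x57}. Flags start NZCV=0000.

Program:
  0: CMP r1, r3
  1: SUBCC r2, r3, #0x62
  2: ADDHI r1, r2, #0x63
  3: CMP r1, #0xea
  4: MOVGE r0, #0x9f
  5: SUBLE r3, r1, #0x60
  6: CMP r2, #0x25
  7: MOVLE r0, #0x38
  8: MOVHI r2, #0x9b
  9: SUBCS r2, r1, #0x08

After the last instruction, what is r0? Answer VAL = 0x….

[0] flags=1000 → (cmp)
[1] flags=1000 CC?T → r2=0xf5
[2] flags=1000 HI?F → skip
[3] flags=0000 → (cmp)
[4] flags=0000 GE?T → r0=0x9f
[5] flags=0000 LE?F → skip
[6] flags=1010 → (cmp)
[7] flags=1010 LE?T → r0=0x38
[8] flags=1010 HI?T → r2=0x9b
[9] flags=1010 CS?T → r2=0x35

VAL = 0x38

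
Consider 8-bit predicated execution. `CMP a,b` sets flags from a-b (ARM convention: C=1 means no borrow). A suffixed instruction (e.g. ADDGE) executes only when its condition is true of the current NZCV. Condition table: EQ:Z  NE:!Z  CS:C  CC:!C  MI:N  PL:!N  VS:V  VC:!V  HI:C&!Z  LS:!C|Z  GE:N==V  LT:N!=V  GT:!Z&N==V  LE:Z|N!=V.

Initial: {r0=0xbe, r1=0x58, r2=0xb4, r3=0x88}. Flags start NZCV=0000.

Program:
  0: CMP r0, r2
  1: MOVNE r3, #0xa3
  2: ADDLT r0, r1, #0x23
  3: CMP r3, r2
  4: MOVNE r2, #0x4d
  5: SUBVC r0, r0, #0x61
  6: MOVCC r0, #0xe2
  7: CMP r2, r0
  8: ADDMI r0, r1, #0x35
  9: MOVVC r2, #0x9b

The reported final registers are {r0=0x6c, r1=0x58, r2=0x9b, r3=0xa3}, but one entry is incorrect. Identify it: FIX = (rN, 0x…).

[0] flags=0010 → (cmp)
[1] flags=0010 NE?T → r3=0xa3
[2] flags=0010 LT?F → skip
[3] flags=1000 → (cmp)
[4] flags=1000 NE?T → r2=0x4d
[5] flags=1000 VC?T → r0=0x5d
[6] flags=1000 CC?T → r0=0xe2
[7] flags=0000 → (cmp)
[8] flags=0000 MI?F → skip
[9] flags=0000 VC?T → r2=0x9b

FIX = (r0, 0xe2)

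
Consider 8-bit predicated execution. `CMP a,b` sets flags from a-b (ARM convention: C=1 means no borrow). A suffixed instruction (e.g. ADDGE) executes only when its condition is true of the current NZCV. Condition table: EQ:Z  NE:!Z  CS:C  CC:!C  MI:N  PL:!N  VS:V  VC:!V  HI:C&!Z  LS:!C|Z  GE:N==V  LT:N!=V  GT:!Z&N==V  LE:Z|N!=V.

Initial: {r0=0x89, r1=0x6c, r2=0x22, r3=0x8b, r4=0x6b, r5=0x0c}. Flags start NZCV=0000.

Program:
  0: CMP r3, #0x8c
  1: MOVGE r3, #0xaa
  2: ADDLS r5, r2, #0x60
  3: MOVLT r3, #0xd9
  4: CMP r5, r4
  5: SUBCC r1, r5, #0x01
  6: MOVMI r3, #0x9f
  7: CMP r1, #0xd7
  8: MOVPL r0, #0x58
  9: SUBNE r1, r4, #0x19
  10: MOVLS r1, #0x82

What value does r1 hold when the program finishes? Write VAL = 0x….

[0] flags=1000 → (cmp)
[1] flags=1000 GE?F → skip
[2] flags=1000 LS?T → r5=0x82
[3] flags=1000 LT?T → r3=0xd9
[4] flags=0011 → (cmp)
[5] flags=0011 CC?F → skip
[6] flags=0011 MI?F → skip
[7] flags=1001 → (cmp)
[8] flags=1001 PL?F → skip
[9] flags=1001 NE?T → r1=0x52
[10] flags=1001 LS?T → r1=0x82

VAL = 0x82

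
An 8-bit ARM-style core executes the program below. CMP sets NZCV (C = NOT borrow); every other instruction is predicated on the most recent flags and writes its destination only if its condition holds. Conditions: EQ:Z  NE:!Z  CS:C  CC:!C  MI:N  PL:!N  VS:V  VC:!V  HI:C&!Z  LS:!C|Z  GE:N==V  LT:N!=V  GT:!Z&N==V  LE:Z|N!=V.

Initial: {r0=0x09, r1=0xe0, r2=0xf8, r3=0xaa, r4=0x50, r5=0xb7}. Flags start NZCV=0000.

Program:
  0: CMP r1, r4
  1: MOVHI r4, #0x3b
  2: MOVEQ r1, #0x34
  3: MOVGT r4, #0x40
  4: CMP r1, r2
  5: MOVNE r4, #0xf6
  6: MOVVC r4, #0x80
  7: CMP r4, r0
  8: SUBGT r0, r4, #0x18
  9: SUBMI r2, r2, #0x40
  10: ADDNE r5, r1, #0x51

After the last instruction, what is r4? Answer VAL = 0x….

VAL = 0x80

[0] flags=1010 → (cmp)
[1] flags=1010 HI?T → r4=0x3b
[2] flags=1010 EQ?F → skip
[3] flags=1010 GT?F → skip
[4] flags=1000 → (cmp)
[5] flags=1000 NE?T → r4=0xf6
[6] flags=1000 VC?T → r4=0x80
[7] flags=0011 → (cmp)
[8] flags=0011 GT?F → skip
[9] flags=0011 MI?F → skip
[10] flags=0011 NE?T → r5=0x31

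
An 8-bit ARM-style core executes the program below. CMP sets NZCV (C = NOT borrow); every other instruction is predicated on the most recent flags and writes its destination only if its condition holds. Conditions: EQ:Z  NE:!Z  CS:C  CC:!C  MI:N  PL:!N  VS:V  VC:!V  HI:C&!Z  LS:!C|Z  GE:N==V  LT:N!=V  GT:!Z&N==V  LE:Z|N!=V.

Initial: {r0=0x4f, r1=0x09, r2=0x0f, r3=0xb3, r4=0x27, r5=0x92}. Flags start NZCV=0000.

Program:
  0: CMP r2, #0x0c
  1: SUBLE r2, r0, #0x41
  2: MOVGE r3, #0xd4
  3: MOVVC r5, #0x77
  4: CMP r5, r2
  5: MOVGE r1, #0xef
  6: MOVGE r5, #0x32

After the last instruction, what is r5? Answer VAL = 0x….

VAL = 0x32

0: ✓ CMP  NZCV=0010
1: · SUBLE
2: ✓ MOVGE  r3←0xd4
3: ✓ MOVVC  r5←0x77
4: ✓ CMP  NZCV=0010
5: ✓ MOVGE  r1←0xef
6: ✓ MOVGE  r5←0x32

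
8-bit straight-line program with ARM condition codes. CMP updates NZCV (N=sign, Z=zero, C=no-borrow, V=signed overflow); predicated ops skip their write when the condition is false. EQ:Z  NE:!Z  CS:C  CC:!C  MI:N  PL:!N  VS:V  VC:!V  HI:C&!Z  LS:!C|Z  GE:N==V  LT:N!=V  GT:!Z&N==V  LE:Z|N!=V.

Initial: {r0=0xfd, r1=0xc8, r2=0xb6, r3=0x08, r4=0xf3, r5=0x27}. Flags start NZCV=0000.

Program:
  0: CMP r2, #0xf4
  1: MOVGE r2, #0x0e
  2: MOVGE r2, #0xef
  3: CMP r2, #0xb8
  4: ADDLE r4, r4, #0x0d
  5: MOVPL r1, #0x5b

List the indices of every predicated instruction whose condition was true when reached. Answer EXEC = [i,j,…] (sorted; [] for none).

[0] flags=1000 → (cmp)
[1] flags=1000 GE?F → skip
[2] flags=1000 GE?F → skip
[3] flags=1000 → (cmp)
[4] flags=1000 LE?T → r4=0x00
[5] flags=1000 PL?F → skip

EXEC = [4]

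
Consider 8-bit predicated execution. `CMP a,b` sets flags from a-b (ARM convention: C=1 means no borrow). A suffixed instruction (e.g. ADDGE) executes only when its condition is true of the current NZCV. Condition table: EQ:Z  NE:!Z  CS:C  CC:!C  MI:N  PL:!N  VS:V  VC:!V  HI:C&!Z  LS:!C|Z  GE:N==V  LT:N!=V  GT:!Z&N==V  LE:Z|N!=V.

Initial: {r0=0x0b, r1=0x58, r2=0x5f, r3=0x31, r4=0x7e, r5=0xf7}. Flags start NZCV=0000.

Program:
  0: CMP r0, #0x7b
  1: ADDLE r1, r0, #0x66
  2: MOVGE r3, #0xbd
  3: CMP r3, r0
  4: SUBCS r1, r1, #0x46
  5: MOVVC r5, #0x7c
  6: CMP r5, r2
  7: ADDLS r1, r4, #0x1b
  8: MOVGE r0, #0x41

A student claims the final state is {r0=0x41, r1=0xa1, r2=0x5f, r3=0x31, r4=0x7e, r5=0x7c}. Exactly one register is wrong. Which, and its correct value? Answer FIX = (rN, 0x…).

FIX = (r1, 0x2b)

[0] flags=1000 → (cmp)
[1] flags=1000 LE?T → r1=0x71
[2] flags=1000 GE?F → skip
[3] flags=0010 → (cmp)
[4] flags=0010 CS?T → r1=0x2b
[5] flags=0010 VC?T → r5=0x7c
[6] flags=0010 → (cmp)
[7] flags=0010 LS?F → skip
[8] flags=0010 GE?T → r0=0x41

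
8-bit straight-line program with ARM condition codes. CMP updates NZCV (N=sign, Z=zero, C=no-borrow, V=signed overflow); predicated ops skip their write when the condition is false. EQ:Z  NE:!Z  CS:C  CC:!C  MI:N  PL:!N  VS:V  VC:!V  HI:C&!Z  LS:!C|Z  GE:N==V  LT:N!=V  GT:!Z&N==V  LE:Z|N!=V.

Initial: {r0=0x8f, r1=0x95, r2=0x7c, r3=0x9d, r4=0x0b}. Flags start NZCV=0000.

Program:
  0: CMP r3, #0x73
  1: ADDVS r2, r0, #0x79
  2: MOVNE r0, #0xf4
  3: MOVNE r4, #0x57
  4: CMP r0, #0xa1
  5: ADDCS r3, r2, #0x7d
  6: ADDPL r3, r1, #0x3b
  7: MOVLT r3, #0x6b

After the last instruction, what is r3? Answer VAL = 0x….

VAL = 0xd0

0: ✓ CMP  NZCV=0011
1: ✓ ADDVS  r2←0x08
2: ✓ MOVNE  r0←0xf4
3: ✓ MOVNE  r4←0x57
4: ✓ CMP  NZCV=0010
5: ✓ ADDCS  r3←0x85
6: ✓ ADDPL  r3←0xd0
7: · MOVLT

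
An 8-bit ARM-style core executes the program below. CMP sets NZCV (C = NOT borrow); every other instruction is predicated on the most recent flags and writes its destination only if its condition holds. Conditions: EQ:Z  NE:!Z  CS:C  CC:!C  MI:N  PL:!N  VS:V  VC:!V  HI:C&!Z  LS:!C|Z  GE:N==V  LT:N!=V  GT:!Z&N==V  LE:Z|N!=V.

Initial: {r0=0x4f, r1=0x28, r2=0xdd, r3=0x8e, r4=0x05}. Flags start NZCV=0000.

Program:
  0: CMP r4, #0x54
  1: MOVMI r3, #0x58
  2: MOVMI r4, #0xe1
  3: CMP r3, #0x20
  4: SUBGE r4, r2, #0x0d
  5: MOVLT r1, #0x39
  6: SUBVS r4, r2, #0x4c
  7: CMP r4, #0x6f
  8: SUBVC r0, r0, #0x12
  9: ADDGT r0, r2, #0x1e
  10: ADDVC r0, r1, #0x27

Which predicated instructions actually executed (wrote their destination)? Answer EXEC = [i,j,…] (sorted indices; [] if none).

0: ✓ CMP  NZCV=1000
1: ✓ MOVMI  r3←0x58
2: ✓ MOVMI  r4←0xe1
3: ✓ CMP  NZCV=0010
4: ✓ SUBGE  r4←0xd0
5: · MOVLT
6: · SUBVS
7: ✓ CMP  NZCV=0011
8: · SUBVC
9: · ADDGT
10: · ADDVC

EXEC = [1,2,4]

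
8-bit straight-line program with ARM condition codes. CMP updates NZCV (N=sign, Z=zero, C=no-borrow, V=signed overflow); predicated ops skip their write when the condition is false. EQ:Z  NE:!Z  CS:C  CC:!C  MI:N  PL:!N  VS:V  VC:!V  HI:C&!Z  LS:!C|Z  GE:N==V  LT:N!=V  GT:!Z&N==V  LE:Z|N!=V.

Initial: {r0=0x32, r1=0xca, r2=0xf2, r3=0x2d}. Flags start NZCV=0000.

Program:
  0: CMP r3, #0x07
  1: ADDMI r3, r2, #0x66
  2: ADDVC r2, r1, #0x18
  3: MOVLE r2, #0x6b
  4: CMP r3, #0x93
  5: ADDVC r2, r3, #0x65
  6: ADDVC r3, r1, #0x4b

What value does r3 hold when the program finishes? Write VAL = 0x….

VAL = 0x2d

[0] flags=0010 → (cmp)
[1] flags=0010 MI?F → skip
[2] flags=0010 VC?T → r2=0xe2
[3] flags=0010 LE?F → skip
[4] flags=1001 → (cmp)
[5] flags=1001 VC?F → skip
[6] flags=1001 VC?F → skip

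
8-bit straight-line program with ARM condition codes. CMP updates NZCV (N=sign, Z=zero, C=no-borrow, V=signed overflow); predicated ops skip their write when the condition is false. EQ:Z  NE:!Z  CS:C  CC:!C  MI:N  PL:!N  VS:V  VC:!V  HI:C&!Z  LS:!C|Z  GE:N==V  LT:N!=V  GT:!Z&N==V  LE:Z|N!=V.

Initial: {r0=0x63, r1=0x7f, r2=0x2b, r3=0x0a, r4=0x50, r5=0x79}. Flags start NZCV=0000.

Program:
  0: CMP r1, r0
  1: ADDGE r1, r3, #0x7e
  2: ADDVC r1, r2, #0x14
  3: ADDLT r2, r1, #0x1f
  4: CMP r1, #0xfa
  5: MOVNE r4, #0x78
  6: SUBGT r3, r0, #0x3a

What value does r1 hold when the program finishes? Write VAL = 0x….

VAL = 0x3f

[0] flags=0010 → (cmp)
[1] flags=0010 GE?T → r1=0x88
[2] flags=0010 VC?T → r1=0x3f
[3] flags=0010 LT?F → skip
[4] flags=0000 → (cmp)
[5] flags=0000 NE?T → r4=0x78
[6] flags=0000 GT?T → r3=0x29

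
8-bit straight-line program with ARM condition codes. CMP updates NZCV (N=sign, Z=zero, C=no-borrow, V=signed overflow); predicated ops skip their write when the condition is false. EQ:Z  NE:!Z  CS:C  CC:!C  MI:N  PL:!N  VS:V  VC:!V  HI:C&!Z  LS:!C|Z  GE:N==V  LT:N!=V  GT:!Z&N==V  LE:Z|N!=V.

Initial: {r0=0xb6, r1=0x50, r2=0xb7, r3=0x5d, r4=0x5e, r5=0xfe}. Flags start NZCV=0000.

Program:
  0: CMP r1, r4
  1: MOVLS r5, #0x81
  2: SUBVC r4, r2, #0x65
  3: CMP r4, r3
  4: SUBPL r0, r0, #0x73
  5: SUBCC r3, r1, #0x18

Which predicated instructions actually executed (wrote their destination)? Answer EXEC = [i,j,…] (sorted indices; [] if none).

EXEC = [1,2,5]

[0] flags=1000 → (cmp)
[1] flags=1000 LS?T → r5=0x81
[2] flags=1000 VC?T → r4=0x52
[3] flags=1000 → (cmp)
[4] flags=1000 PL?F → skip
[5] flags=1000 CC?T → r3=0x38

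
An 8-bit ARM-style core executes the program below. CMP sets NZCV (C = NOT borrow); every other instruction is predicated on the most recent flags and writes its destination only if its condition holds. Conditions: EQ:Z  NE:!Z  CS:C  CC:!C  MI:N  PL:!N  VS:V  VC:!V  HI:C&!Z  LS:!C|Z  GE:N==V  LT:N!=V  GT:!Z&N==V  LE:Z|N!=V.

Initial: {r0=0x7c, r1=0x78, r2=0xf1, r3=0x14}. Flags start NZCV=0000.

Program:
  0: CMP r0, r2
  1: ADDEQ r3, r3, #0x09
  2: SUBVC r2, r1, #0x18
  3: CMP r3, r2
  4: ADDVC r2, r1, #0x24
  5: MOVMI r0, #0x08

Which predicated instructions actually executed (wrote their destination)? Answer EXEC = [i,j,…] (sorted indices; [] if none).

[0] flags=1001 → (cmp)
[1] flags=1001 EQ?F → skip
[2] flags=1001 VC?F → skip
[3] flags=0000 → (cmp)
[4] flags=0000 VC?T → r2=0x9c
[5] flags=0000 MI?F → skip

EXEC = [4]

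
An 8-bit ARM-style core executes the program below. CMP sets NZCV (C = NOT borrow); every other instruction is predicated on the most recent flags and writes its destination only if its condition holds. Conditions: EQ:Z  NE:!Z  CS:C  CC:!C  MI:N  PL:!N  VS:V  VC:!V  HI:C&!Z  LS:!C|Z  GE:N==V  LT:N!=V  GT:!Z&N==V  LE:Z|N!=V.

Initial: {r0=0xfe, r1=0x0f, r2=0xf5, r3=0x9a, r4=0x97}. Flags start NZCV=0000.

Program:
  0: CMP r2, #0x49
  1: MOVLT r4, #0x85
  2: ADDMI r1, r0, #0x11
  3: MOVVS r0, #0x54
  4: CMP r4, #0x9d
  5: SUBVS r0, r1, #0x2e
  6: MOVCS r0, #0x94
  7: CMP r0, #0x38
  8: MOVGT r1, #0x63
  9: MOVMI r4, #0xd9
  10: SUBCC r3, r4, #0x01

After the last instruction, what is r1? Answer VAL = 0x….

VAL = 0x0f

[0] flags=1010 → (cmp)
[1] flags=1010 LT?T → r4=0x85
[2] flags=1010 MI?T → r1=0x0f
[3] flags=1010 VS?F → skip
[4] flags=1000 → (cmp)
[5] flags=1000 VS?F → skip
[6] flags=1000 CS?F → skip
[7] flags=1010 → (cmp)
[8] flags=1010 GT?F → skip
[9] flags=1010 MI?T → r4=0xd9
[10] flags=1010 CC?F → skip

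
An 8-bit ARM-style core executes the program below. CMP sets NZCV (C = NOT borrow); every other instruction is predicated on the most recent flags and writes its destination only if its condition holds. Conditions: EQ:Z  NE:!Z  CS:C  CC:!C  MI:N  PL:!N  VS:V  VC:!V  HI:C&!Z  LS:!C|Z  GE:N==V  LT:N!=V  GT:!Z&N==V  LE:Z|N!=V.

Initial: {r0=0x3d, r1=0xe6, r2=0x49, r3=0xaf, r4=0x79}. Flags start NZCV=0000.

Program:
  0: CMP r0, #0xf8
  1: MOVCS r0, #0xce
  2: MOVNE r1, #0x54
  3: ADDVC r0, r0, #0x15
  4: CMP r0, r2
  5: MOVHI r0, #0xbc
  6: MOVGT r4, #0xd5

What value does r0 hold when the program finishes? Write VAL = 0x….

[0] flags=0000 → (cmp)
[1] flags=0000 CS?F → skip
[2] flags=0000 NE?T → r1=0x54
[3] flags=0000 VC?T → r0=0x52
[4] flags=0010 → (cmp)
[5] flags=0010 HI?T → r0=0xbc
[6] flags=0010 GT?T → r4=0xd5

VAL = 0xbc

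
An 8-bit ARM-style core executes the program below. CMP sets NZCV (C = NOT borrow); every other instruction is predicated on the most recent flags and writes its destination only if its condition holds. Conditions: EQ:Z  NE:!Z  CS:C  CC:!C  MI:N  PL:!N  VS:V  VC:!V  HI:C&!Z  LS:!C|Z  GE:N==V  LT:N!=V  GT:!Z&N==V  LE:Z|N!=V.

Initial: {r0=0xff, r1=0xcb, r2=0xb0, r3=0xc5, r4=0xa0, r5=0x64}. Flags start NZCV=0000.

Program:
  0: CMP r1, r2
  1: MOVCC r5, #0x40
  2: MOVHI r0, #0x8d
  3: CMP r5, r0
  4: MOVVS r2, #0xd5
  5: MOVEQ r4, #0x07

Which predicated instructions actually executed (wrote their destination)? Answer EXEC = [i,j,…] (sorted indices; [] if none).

0: ✓ CMP  NZCV=0010
1: · MOVCC
2: ✓ MOVHI  r0←0x8d
3: ✓ CMP  NZCV=1001
4: ✓ MOVVS  r2←0xd5
5: · MOVEQ

EXEC = [2,4]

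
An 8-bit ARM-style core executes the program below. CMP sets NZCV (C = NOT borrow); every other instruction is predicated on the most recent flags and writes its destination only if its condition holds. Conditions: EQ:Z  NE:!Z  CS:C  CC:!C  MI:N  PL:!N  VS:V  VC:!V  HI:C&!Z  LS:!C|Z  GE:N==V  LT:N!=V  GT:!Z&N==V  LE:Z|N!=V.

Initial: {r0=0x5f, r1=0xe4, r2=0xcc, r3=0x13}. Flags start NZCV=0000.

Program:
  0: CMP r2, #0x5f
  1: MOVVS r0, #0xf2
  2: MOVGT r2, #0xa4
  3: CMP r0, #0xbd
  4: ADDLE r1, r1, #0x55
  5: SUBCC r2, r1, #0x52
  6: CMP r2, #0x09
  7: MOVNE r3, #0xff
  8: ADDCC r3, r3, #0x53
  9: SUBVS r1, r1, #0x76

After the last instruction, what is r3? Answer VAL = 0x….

VAL = 0xff

0: ✓ CMP  NZCV=0011
1: ✓ MOVVS  r0←0xf2
2: · MOVGT
3: ✓ CMP  NZCV=0010
4: · ADDLE
5: · SUBCC
6: ✓ CMP  NZCV=1010
7: ✓ MOVNE  r3←0xff
8: · ADDCC
9: · SUBVS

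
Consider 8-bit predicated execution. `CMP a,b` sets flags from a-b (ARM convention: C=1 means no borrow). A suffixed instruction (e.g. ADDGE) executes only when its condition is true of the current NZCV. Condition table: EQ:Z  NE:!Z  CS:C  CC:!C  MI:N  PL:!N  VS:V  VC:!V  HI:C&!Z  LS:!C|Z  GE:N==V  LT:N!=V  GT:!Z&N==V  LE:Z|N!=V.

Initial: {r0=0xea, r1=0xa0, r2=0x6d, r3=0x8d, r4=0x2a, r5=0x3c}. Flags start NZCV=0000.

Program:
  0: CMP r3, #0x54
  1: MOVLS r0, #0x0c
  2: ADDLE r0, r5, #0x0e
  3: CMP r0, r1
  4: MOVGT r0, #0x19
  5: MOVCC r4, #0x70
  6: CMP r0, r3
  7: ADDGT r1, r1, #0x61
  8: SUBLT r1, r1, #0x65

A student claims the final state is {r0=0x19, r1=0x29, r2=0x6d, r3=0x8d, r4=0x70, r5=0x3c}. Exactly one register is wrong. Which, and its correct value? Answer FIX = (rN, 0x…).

FIX = (r1, 0x01)

0: ✓ CMP  NZCV=0011
1: · MOVLS
2: ✓ ADDLE  r0←0x4a
3: ✓ CMP  NZCV=1001
4: ✓ MOVGT  r0←0x19
5: ✓ MOVCC  r4←0x70
6: ✓ CMP  NZCV=1001
7: ✓ ADDGT  r1←0x01
8: · SUBLT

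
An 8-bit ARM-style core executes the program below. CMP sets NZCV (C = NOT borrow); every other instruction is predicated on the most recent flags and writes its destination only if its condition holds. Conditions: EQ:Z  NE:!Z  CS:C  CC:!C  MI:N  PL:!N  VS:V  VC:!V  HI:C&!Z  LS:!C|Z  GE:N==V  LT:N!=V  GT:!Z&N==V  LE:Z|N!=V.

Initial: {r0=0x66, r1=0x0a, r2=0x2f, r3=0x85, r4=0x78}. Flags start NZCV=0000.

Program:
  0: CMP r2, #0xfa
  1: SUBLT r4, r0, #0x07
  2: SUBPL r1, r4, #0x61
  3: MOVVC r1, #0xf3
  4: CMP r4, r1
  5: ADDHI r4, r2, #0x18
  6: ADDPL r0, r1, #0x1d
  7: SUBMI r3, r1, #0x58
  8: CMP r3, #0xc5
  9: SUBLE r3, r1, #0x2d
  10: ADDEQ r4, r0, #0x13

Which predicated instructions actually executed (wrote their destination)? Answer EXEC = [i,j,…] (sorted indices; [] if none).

EXEC = [2,3,7,9]

[0] flags=0000 → (cmp)
[1] flags=0000 LT?F → skip
[2] flags=0000 PL?T → r1=0x17
[3] flags=0000 VC?T → r1=0xf3
[4] flags=1001 → (cmp)
[5] flags=1001 HI?F → skip
[6] flags=1001 PL?F → skip
[7] flags=1001 MI?T → r3=0x9b
[8] flags=1000 → (cmp)
[9] flags=1000 LE?T → r3=0xc6
[10] flags=1000 EQ?F → skip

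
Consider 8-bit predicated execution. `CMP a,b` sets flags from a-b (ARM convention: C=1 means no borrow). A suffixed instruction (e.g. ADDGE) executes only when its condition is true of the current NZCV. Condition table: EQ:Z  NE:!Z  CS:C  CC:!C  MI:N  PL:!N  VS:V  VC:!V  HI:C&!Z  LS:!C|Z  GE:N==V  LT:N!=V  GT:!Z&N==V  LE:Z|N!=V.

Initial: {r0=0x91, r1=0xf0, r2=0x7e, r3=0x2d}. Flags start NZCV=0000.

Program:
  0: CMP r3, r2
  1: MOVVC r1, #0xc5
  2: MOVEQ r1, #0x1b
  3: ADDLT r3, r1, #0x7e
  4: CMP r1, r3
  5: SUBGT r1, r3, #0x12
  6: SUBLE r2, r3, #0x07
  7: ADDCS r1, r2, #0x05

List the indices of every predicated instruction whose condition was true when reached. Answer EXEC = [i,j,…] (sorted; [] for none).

0: ✓ CMP  NZCV=1000
1: ✓ MOVVC  r1←0xc5
2: · MOVEQ
3: ✓ ADDLT  r3←0x43
4: ✓ CMP  NZCV=1010
5: · SUBGT
6: ✓ SUBLE  r2←0x3c
7: ✓ ADDCS  r1←0x41

EXEC = [1,3,6,7]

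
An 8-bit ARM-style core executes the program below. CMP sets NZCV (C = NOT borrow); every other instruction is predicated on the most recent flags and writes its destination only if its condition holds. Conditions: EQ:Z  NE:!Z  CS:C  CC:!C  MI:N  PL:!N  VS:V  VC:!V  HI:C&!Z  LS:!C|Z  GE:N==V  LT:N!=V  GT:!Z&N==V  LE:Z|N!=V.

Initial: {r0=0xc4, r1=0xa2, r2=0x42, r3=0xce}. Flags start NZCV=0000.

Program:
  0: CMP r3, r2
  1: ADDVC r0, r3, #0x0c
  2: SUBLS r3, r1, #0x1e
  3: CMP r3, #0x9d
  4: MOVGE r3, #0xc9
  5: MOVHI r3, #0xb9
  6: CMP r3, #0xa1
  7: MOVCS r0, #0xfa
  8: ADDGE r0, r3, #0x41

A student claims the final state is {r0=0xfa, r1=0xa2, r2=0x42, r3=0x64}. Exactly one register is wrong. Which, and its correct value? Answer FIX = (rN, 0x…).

[0] flags=1010 → (cmp)
[1] flags=1010 VC?T → r0=0xda
[2] flags=1010 LS?F → skip
[3] flags=0010 → (cmp)
[4] flags=0010 GE?T → r3=0xc9
[5] flags=0010 HI?T → r3=0xb9
[6] flags=0010 → (cmp)
[7] flags=0010 CS?T → r0=0xfa
[8] flags=0010 GE?T → r0=0xfa

FIX = (r3, 0xb9)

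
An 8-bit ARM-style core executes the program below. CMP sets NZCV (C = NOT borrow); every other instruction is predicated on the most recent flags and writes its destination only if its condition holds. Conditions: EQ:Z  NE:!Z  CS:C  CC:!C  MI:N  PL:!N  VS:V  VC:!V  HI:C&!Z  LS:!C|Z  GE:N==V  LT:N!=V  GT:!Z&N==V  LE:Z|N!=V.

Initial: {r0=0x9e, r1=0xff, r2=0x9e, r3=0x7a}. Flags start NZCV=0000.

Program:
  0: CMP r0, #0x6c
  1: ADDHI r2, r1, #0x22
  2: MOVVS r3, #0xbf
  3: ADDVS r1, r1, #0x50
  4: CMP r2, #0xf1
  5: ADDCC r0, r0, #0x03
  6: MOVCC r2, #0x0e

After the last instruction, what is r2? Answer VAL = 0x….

VAL = 0x0e

[0] flags=0011 → (cmp)
[1] flags=0011 HI?T → r2=0x21
[2] flags=0011 VS?T → r3=0xbf
[3] flags=0011 VS?T → r1=0x4f
[4] flags=0000 → (cmp)
[5] flags=0000 CC?T → r0=0xa1
[6] flags=0000 CC?T → r2=0x0e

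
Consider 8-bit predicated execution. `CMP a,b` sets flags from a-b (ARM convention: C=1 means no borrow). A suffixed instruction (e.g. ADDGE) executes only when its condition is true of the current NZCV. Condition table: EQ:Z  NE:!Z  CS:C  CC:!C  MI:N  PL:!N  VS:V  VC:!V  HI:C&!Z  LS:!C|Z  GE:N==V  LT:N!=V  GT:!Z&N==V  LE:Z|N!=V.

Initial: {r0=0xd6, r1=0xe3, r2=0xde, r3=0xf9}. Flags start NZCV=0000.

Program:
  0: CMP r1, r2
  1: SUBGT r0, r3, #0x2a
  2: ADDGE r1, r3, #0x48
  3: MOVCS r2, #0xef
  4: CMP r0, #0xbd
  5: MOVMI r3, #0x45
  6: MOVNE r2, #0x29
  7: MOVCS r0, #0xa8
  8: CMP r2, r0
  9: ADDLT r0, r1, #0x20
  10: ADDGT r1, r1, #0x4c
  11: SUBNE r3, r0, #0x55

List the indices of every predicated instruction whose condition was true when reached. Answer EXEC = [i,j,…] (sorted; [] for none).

EXEC = [1,2,3,6,7,10,11]

0: ✓ CMP  NZCV=0010
1: ✓ SUBGT  r0←0xcf
2: ✓ ADDGE  r1←0x41
3: ✓ MOVCS  r2←0xef
4: ✓ CMP  NZCV=0010
5: · MOVMI
6: ✓ MOVNE  r2←0x29
7: ✓ MOVCS  r0←0xa8
8: ✓ CMP  NZCV=1001
9: · ADDLT
10: ✓ ADDGT  r1←0x8d
11: ✓ SUBNE  r3←0x53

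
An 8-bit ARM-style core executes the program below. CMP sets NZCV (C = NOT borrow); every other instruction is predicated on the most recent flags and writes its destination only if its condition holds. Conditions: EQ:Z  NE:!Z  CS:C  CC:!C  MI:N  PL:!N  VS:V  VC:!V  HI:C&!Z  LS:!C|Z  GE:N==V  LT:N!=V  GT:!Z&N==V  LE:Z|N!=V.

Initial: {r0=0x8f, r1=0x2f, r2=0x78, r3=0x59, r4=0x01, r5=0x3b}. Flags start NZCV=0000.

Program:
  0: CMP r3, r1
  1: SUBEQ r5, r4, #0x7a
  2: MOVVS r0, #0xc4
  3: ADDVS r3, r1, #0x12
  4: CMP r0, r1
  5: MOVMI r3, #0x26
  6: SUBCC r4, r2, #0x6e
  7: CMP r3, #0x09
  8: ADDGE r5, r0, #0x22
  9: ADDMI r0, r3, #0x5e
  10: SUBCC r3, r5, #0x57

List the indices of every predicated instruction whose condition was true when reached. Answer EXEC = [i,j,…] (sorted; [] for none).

[0] flags=0010 → (cmp)
[1] flags=0010 EQ?F → skip
[2] flags=0010 VS?F → skip
[3] flags=0010 VS?F → skip
[4] flags=0011 → (cmp)
[5] flags=0011 MI?F → skip
[6] flags=0011 CC?F → skip
[7] flags=0010 → (cmp)
[8] flags=0010 GE?T → r5=0xb1
[9] flags=0010 MI?F → skip
[10] flags=0010 CC?F → skip

EXEC = [8]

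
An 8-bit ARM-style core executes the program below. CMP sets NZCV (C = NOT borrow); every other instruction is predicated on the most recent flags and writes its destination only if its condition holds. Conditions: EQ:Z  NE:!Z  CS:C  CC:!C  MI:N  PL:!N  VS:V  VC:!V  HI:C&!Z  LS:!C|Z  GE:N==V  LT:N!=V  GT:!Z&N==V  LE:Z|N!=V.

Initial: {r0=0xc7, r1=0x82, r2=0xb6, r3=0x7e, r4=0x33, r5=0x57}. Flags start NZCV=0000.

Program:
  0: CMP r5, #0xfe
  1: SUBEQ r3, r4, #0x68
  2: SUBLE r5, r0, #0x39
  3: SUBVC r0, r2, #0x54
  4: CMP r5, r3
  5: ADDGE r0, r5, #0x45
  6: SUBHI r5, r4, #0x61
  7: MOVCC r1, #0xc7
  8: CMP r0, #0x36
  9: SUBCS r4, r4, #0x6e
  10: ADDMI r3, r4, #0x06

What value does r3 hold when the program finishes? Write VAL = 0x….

VAL = 0x7e

[0] flags=0000 → (cmp)
[1] flags=0000 EQ?F → skip
[2] flags=0000 LE?F → skip
[3] flags=0000 VC?T → r0=0x62
[4] flags=1000 → (cmp)
[5] flags=1000 GE?F → skip
[6] flags=1000 HI?F → skip
[7] flags=1000 CC?T → r1=0xc7
[8] flags=0010 → (cmp)
[9] flags=0010 CS?T → r4=0xc5
[10] flags=0010 MI?F → skip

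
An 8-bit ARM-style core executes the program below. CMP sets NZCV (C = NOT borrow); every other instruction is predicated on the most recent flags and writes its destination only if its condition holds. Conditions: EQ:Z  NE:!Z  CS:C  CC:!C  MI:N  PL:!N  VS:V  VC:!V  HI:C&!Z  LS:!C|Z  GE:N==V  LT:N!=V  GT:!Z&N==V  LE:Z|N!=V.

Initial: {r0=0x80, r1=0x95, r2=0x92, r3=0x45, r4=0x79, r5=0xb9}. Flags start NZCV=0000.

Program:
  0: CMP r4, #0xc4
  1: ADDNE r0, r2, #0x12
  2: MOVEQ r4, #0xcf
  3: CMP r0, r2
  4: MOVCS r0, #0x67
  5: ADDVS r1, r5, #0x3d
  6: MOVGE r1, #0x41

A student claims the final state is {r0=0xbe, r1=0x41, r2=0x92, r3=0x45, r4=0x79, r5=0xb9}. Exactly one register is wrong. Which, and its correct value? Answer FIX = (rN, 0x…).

FIX = (r0, 0x67)

0: ✓ CMP  NZCV=1001
1: ✓ ADDNE  r0←0xa4
2: · MOVEQ
3: ✓ CMP  NZCV=0010
4: ✓ MOVCS  r0←0x67
5: · ADDVS
6: ✓ MOVGE  r1←0x41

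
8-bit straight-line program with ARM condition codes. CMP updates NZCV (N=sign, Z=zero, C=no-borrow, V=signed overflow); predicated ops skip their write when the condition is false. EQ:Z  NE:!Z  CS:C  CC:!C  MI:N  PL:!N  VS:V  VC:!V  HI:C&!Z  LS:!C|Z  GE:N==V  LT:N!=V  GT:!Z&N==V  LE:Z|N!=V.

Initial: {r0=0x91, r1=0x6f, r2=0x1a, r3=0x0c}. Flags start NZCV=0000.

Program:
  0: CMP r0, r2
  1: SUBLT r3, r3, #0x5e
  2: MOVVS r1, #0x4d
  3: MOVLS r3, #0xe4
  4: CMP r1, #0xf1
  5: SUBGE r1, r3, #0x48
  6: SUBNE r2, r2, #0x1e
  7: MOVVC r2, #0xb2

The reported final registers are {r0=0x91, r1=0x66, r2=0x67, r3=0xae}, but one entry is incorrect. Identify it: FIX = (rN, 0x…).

FIX = (r2, 0xb2)

0: ✓ CMP  NZCV=0011
1: ✓ SUBLT  r3←0xae
2: ✓ MOVVS  r1←0x4d
3: · MOVLS
4: ✓ CMP  NZCV=0000
5: ✓ SUBGE  r1←0x66
6: ✓ SUBNE  r2←0xfc
7: ✓ MOVVC  r2←0xb2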